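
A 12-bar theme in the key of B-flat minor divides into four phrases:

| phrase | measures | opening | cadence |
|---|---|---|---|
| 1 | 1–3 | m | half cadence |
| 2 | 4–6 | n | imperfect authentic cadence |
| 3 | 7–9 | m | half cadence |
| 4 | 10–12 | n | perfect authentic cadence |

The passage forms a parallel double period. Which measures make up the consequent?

measures 7–12

In a double period the four phrases pair into a large antecedent (phrases 1–2, ending imperfect authentic cadence) and a large consequent (phrases 3–4, ending perfect authentic cadence). The consequent spans measures 7-12.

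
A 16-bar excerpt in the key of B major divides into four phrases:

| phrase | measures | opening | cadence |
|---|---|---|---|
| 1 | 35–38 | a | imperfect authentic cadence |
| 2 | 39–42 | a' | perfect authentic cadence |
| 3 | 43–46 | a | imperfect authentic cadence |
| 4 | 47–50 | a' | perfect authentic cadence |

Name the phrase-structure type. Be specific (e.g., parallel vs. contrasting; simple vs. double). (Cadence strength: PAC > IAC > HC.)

repeated period

The cadence pattern IAC–PAC–IAC–PAC is weak–strong twice, and phrases 3–4 restate phrases 1–2: a period heard twice, not a double period (which would end weakly at phrase 2).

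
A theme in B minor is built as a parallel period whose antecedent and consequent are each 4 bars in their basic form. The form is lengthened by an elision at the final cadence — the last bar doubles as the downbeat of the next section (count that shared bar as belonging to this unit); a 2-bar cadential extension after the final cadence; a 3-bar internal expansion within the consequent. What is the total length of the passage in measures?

Basic parallel period: 4 + 4 = 8 bars.
8 (basic form) + 2 (cadential extension) + 3 (internal expansion) = 13.
The elision shares a bar with the next section but does not change this unit's count.

13 measures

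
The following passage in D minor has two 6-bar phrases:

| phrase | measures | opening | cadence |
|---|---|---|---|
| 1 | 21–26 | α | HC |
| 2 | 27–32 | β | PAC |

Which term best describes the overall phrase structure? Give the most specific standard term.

Phrase 1 ends with a half cadence (weaker) and phrase 2 with a perfect authentic cadence (stronger): antecedent + consequent = a period.
The two phrases open with different material (α / β), so the period is contrasting.

contrasting period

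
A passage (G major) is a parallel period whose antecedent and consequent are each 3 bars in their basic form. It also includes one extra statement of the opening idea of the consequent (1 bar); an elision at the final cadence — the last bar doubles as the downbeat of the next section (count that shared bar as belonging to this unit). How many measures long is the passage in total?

7 measures

Basic parallel period: 3 + 3 = 6 bars.
6 (basic form) + 1 (extra statement) = 7.
The elision shares a bar with the next section but does not change this unit's count.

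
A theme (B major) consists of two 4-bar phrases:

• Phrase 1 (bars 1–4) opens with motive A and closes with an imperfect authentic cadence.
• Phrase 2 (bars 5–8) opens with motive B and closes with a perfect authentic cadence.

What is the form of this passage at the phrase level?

contrasting period

Phrase 1 ends with an imperfect authentic cadence (weaker) and phrase 2 with a perfect authentic cadence (stronger): antecedent + consequent = a period.
The two phrases open with different material (A / B), so the period is contrasting.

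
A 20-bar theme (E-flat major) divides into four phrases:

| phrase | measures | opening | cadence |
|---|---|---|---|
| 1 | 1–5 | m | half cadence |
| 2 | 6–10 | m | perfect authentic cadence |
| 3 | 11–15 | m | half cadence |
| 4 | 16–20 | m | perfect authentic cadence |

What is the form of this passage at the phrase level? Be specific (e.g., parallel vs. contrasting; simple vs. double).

repeated period

The cadence pattern HC–PAC–HC–PAC is weak–strong twice, and phrases 3–4 restate phrases 1–2: a period heard twice, not a double period (which would end weakly at phrase 2).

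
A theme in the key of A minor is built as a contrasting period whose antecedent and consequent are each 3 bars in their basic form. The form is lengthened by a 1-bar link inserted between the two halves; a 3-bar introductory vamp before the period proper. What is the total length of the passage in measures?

Basic contrasting period: 3 + 3 = 6 bars.
6 (basic form) + 1 (link) + 3 (introduction) = 10.

10 measures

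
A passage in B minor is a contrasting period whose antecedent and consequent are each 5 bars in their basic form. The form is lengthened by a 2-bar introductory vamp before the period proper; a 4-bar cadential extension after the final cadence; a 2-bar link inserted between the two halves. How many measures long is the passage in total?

Basic contrasting period: 5 + 5 = 10 bars.
10 (basic form) + 2 (introduction) + 4 (cadential extension) + 2 (link) = 18.

18 measures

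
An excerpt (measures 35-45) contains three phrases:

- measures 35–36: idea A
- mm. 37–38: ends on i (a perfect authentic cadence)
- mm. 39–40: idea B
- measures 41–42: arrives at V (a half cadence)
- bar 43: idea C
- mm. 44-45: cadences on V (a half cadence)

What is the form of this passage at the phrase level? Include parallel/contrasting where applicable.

The final phrase closes with a half cadence, which is not stronger than the preceding half cadence; the 3 phrases lack an overall antecedent–consequent design and so form a phrase group.

phrase group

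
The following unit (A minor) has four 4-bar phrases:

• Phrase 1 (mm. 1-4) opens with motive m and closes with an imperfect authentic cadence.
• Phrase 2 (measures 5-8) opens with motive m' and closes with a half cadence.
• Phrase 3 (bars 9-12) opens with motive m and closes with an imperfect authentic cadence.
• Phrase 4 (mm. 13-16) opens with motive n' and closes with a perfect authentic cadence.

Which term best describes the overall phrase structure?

Four phrases in two halves: the first half (mm. 1–8) ends with a half cadence, the second (mm. 9-16) with a perfect authentic cadence — a large antecedent–consequent pair, i.e. a double period.
Phrase 3 begins with the same material as phrase 1, making it parallel.

parallel double period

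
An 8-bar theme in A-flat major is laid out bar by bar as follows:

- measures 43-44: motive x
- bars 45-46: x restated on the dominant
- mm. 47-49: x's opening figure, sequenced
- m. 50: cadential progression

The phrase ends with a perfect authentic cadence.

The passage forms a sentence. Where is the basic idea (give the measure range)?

The presentation of a sentence is the basic idea (mm. 43–44) plus its repetition (bars 45-46); the basic idea is therefore mm. 43-44.

measures 43–44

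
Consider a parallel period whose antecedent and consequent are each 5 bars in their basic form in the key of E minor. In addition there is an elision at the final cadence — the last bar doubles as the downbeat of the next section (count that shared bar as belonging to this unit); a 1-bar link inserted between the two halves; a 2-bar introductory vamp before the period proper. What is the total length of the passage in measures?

Basic parallel period: 5 + 5 = 10 bars.
10 (basic form) + 1 (link) + 2 (introduction) = 13.
The elision shares a bar with the next section but does not change this unit's count.

13 measures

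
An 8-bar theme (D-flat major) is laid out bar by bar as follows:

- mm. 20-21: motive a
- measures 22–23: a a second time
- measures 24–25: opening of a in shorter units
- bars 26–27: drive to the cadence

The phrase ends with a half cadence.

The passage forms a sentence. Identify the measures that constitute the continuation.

After the presentation (mm. 20–23), the continuation covers the fragmentation through the cadence: mm. 24-27.

measures 24–27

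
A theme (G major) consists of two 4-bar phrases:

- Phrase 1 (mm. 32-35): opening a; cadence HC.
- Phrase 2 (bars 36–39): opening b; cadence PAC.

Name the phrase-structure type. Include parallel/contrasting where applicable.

contrasting period

Phrase 1 ends with a half cadence (weaker) and phrase 2 with a perfect authentic cadence (stronger): antecedent + consequent = a period.
The two phrases open with different material (a / b), so the period is contrasting.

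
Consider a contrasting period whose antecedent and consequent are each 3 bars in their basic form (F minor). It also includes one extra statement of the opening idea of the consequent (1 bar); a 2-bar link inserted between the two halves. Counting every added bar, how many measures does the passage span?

9 measures

Basic contrasting period: 3 + 3 = 6 bars.
6 (basic form) + 1 (extra statement) + 2 (link) = 9.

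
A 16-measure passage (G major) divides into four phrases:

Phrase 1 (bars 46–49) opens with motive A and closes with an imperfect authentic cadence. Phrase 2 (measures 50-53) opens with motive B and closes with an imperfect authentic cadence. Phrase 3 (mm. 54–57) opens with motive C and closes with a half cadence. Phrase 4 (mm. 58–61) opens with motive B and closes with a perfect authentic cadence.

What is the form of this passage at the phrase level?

contrasting double period

Four phrases in two halves: the first half (mm. 46–53) ends with an imperfect authentic cadence, the second (measures 54-61) with a perfect authentic cadence — a large antecedent–consequent pair, i.e. a double period.
Phrase 3 begins with different material from phrase 1, making it contrasting.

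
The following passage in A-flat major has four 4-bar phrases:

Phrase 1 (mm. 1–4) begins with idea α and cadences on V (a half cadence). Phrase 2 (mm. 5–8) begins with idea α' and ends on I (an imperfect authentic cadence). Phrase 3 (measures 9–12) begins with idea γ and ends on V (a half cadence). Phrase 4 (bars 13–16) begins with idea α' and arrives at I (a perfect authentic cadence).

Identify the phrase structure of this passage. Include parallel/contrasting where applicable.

Four phrases in two halves: the first half (mm. 1–8) ends with an imperfect authentic cadence, the second (mm. 9–16) with a perfect authentic cadence — a large antecedent–consequent pair, i.e. a double period.
Phrase 3 begins with different material from phrase 1, making it contrasting.

contrasting double period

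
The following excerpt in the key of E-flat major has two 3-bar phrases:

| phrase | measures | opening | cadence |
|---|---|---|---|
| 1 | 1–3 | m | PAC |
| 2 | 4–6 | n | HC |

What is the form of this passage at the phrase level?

phrase group

The second phrase closes with a half cadence, which is not stronger than the first phrase's perfect authentic cadence; without a weak→strong cadential pair there is no antecedent–consequent relationship, so this is a phrase group rather than a period.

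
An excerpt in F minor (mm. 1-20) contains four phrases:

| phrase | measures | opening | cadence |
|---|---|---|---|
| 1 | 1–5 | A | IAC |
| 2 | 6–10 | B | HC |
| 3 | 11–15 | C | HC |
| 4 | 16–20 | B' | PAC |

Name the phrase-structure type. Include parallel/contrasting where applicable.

Four phrases in two halves: the first half (mm. 1–10) ends with a half cadence, the second (mm. 11–20) with a perfect authentic cadence — a large antecedent–consequent pair, i.e. a double period.
Phrase 3 begins with different material from phrase 1, making it contrasting.

contrasting double period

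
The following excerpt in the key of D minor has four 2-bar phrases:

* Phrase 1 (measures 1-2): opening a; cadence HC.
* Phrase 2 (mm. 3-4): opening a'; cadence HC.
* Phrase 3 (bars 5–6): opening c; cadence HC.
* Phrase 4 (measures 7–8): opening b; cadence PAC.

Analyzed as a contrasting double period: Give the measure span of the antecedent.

measures 1–4

In a double period the four phrases pair into a large antecedent (phrases 1–2, ending half cadence) and a large consequent (phrases 3–4, ending perfect authentic cadence). The antecedent spans bars 1-4.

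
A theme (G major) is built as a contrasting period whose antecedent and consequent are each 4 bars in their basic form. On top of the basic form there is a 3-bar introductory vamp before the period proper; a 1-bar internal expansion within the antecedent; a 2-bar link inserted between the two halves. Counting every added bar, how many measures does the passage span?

Basic contrasting period: 4 + 4 = 8 bars.
8 (basic form) + 3 (introduction) + 1 (internal expansion) + 2 (link) = 14.

14 measures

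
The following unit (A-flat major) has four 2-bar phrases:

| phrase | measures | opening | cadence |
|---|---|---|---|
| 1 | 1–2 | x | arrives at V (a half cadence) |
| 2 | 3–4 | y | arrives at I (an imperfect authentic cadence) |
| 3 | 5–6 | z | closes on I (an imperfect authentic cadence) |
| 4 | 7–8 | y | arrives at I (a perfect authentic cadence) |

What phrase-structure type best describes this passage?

contrasting double period

Four phrases in two halves: the first half (mm. 1–4) ends with an imperfect authentic cadence, the second (mm. 5-8) with a perfect authentic cadence — a large antecedent–consequent pair, i.e. a double period.
Phrase 3 begins with different material from phrase 1, making it contrasting.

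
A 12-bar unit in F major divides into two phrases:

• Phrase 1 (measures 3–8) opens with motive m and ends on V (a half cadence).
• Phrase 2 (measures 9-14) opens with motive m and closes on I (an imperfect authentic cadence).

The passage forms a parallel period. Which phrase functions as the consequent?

phrase 2

The phrase ending with the weaker cadence (half cadence) is the antecedent; the one ending more conclusively (imperfect authentic cadence) is the consequent. The consequent is phrase 2.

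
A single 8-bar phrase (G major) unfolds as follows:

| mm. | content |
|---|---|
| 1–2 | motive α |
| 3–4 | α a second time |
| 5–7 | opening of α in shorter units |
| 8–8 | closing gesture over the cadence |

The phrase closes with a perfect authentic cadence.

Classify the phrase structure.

sentence

Basic idea (measures 1–2) + its repetition (measures 3–4) form the presentation; fragmentation and cadence (mm. 5–8) form the continuation — the 8-bar whole is a sentence.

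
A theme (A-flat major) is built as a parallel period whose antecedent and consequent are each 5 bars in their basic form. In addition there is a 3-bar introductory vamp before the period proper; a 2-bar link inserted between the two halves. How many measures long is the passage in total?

15 measures

Basic parallel period: 5 + 5 = 10 bars.
10 (basic form) + 3 (introduction) + 2 (link) = 15.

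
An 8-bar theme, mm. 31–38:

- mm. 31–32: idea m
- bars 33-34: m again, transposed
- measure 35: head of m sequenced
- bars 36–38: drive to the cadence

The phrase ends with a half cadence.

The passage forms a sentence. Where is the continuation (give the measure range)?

After the presentation (measures 31-34), the continuation covers the fragmentation through the cadence: bars 35–38.

measures 35–38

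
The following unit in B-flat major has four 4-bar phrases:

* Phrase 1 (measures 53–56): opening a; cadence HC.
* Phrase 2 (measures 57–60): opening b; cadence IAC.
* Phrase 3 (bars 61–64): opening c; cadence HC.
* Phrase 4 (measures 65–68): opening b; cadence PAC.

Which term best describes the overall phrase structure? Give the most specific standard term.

contrasting double period

Four phrases in two halves: the first half (bars 53–60) ends with an imperfect authentic cadence, the second (mm. 61–68) with a perfect authentic cadence — a large antecedent–consequent pair, i.e. a double period.
Phrase 3 begins with different material from phrase 1, making it contrasting.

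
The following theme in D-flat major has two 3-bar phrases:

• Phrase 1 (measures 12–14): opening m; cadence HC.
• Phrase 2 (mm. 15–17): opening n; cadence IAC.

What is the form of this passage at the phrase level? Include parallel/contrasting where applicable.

Phrase 1 ends with a half cadence (weaker) and phrase 2 with an imperfect authentic cadence (stronger): antecedent + consequent = a period.
The two phrases open with different material (m / n), so the period is contrasting.

contrasting period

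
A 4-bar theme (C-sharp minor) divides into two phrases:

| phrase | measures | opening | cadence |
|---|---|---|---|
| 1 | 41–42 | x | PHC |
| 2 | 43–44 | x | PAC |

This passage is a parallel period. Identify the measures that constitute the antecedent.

The antecedent is the phrase ending with the weaker cadence (Phrygian half cadence, phrase 1) and the consequent the one ending more conclusively (perfect authentic cadence, phrase 2); the antecedent is measures 41–42.

measures 41–42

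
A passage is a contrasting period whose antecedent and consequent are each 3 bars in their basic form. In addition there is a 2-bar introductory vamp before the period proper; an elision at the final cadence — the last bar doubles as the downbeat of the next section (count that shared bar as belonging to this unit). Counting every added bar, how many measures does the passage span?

Basic contrasting period: 3 + 3 = 6 bars.
6 (basic form) + 2 (introduction) = 8.
The elision shares a bar with the next section but does not change this unit's count.

8 measures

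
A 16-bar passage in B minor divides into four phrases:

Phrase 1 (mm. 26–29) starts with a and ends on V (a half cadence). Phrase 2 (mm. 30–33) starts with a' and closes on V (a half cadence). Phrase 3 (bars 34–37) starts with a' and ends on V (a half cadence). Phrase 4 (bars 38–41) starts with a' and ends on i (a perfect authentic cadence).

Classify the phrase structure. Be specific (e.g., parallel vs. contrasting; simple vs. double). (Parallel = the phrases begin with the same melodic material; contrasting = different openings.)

Four phrases in two halves: the first half (measures 26–33) ends with a half cadence, the second (mm. 34–41) with a perfect authentic cadence — a large antecedent–consequent pair, i.e. a double period.
Phrase 3 begins with the same material as phrase 1, making it parallel.

parallel double period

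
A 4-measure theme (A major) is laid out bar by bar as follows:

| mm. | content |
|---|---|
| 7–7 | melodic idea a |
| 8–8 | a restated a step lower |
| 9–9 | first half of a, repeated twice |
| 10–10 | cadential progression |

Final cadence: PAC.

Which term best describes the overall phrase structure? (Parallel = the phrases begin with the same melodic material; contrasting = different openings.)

sentence

Basic idea (measure 7) + its repetition (m. 8) form the presentation; fragmentation and cadence (mm. 9–10) form the continuation — the 4-bar whole is a sentence.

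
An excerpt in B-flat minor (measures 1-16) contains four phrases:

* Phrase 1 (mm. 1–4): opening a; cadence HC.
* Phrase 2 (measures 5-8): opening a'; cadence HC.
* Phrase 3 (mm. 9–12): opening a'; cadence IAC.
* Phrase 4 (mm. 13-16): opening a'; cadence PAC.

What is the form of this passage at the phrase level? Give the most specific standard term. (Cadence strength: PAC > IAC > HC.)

Four phrases in two halves: the first half (measures 1-8) ends with a half cadence, the second (bars 9–16) with a perfect authentic cadence — a large antecedent–consequent pair, i.e. a double period.
Phrase 3 begins with the same material as phrase 1, making it parallel.

parallel double period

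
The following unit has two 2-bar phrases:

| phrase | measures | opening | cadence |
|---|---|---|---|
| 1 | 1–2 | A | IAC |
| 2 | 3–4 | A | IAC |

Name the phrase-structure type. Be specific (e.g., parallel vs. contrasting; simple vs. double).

repeated phrase

Both phrases have the same opening (A) and the same cadence (imperfect authentic cadence): the second is a restatement, not a consequent, so this is a repeated phrase rather than a period.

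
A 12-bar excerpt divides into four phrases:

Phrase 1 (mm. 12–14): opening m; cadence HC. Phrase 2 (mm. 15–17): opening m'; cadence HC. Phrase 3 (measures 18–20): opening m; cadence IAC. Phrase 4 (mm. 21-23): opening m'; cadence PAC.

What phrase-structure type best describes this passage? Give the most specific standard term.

Four phrases in two halves: the first half (mm. 12–17) ends with a half cadence, the second (mm. 18–23) with a perfect authentic cadence — a large antecedent–consequent pair, i.e. a double period.
Phrase 3 begins with the same material as phrase 1, making it parallel.

parallel double period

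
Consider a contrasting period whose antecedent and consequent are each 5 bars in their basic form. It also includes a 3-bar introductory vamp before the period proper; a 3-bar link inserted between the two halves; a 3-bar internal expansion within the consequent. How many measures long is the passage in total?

19 measures

Basic contrasting period: 5 + 5 = 10 bars.
10 (basic form) + 3 (introduction) + 3 (link) + 3 (internal expansion) = 19.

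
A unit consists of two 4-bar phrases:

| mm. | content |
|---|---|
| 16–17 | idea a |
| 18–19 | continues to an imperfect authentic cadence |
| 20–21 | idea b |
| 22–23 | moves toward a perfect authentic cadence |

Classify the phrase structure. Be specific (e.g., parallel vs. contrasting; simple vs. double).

contrasting period

Phrase 1 ends with an imperfect authentic cadence (weaker) and phrase 2 with a perfect authentic cadence (stronger): antecedent + consequent = a period.
The two phrases open with different material (a / b), so the period is contrasting.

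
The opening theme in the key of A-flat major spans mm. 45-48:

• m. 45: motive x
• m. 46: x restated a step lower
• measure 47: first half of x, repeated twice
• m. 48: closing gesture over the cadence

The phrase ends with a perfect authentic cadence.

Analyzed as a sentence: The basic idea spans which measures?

The presentation of a sentence is the basic idea (m. 45) plus its repetition (m. 46); the basic idea is therefore measure 45.

measures 45–45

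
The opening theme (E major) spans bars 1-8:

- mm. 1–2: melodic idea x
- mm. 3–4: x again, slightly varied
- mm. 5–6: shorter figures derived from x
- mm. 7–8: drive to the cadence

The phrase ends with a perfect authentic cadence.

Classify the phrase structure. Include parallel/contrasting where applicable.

sentence

Basic idea (measures 1–2) + its repetition (bars 3–4) form the presentation; fragmentation and cadence (bars 5–8) form the continuation — the 8-bar whole is a sentence.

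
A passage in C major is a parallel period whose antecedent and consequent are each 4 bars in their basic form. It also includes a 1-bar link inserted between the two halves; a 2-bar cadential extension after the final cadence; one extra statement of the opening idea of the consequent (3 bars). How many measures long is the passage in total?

Basic parallel period: 4 + 4 = 8 bars.
8 (basic form) + 1 (link) + 2 (cadential extension) + 3 (extra statement) = 14.

14 measures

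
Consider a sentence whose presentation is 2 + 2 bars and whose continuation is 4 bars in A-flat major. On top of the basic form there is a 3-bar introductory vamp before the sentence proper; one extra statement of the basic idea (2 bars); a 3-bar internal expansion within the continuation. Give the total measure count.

16 measures

Basic sentence: 2 + 2 + 4 = 8 bars.
8 (basic form) + 3 (introduction) + 2 (extra statement) + 3 (internal expansion) = 16.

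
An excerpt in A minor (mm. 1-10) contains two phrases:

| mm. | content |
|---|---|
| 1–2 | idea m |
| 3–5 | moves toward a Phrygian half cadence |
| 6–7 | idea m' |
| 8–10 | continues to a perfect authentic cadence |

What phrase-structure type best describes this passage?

parallel period

Phrase 1 ends with a Phrygian half cadence (weaker) and phrase 2 with a perfect authentic cadence (stronger): antecedent + consequent = a period.
The two phrases open with the same material (m / m'), so the period is parallel.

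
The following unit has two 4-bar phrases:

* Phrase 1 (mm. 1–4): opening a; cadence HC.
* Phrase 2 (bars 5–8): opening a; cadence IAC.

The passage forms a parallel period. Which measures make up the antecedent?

measures 1–4

The phrase ending with the weaker cadence (half cadence) is the antecedent; the one ending more conclusively (imperfect authentic cadence) is the consequent. The antecedent is measures 1–4.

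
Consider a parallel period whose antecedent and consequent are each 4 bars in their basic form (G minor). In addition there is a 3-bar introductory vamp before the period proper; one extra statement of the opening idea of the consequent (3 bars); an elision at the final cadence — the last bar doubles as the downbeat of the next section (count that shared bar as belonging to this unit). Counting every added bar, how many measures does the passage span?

14 measures

Basic parallel period: 4 + 4 = 8 bars.
8 (basic form) + 3 (introduction) + 3 (extra statement) = 14.
The elision shares a bar with the next section but does not change this unit's count.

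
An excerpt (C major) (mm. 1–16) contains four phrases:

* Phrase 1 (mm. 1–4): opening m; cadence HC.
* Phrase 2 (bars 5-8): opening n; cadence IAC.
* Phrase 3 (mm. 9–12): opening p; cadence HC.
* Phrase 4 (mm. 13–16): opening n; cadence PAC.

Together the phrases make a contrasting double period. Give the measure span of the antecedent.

In a double period the first pair of phrases (ending imperfect authentic cadence) is the large antecedent and the second pair (ending perfect authentic cadence) is the large consequent; the antecedent is measures 1–8.

measures 1–8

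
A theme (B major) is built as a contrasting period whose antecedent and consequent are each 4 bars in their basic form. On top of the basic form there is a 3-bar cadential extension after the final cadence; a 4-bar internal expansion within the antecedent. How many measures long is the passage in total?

15 measures

Basic contrasting period: 4 + 4 = 8 bars.
8 (basic form) + 3 (cadential extension) + 4 (internal expansion) = 15.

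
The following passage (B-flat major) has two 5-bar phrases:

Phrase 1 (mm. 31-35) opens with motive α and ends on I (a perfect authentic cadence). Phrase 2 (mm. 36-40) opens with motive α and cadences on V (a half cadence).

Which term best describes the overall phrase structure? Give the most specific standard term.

phrase group

The second phrase closes with a half cadence, which is not stronger than the first phrase's perfect authentic cadence; without a weak→strong cadential pair there is no antecedent–consequent relationship, so this is a phrase group rather than a period.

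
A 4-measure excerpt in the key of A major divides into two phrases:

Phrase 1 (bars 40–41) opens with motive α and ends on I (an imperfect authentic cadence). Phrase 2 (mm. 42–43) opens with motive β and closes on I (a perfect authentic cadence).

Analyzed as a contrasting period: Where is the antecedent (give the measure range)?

The antecedent is the phrase ending with the weaker cadence (imperfect authentic cadence, phrase 1) and the consequent the one ending more conclusively (perfect authentic cadence, phrase 2); the antecedent is mm. 40–41.

measures 40–41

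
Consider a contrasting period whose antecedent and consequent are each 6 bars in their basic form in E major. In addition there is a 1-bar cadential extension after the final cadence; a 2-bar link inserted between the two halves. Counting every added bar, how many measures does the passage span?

Basic contrasting period: 6 + 6 = 12 bars.
12 (basic form) + 1 (cadential extension) + 2 (link) = 15.

15 measures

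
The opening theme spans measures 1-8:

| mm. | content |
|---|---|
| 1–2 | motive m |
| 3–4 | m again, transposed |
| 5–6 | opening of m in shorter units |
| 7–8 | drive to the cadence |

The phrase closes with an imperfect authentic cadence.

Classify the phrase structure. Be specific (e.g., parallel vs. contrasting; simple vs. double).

sentence

Basic idea (bars 1–2) + its repetition (measures 3-4) form the presentation; fragmentation and cadence (bars 5-8) form the continuation — the 8-bar whole is a sentence.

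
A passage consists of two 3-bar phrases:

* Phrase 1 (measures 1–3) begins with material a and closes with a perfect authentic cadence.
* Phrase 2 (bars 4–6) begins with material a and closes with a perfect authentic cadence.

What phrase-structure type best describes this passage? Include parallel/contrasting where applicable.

Both phrases have the same opening (a) and the same cadence (perfect authentic cadence): the second is a restatement, not a consequent, so this is a repeated phrase rather than a period.

repeated phrase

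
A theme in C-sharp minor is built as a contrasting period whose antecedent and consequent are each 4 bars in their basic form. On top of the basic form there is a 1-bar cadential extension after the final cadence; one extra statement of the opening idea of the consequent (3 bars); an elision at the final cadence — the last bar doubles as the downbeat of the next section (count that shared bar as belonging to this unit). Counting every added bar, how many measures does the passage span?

12 measures

Basic contrasting period: 4 + 4 = 8 bars.
8 (basic form) + 1 (cadential extension) + 3 (extra statement) = 12.
The elision shares a bar with the next section but does not change this unit's count.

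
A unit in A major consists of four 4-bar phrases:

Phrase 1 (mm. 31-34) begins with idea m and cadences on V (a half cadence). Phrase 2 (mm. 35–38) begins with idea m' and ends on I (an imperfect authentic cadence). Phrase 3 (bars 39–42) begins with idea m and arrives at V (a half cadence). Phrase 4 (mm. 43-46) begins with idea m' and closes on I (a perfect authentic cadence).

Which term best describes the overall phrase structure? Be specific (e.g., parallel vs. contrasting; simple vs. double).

parallel double period

Four phrases in two halves: the first half (measures 31–38) ends with an imperfect authentic cadence, the second (mm. 39–46) with a perfect authentic cadence — a large antecedent–consequent pair, i.e. a double period.
Phrase 3 begins with the same material as phrase 1, making it parallel.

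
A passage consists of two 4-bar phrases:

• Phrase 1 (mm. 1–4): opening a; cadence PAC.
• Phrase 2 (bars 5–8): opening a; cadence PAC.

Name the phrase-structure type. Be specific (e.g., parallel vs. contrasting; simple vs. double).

Both phrases have the same opening (a) and the same cadence (perfect authentic cadence): the second is a restatement, not a consequent, so this is a repeated phrase rather than a period.

repeated phrase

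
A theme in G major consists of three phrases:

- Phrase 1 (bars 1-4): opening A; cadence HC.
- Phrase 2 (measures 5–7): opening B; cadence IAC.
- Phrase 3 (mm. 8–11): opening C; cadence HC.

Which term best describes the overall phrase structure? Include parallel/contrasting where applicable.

phrase group

The final phrase closes with a half cadence, which is not stronger than the preceding imperfect authentic cadence; the 3 phrases lack an overall antecedent–consequent design and so form a phrase group.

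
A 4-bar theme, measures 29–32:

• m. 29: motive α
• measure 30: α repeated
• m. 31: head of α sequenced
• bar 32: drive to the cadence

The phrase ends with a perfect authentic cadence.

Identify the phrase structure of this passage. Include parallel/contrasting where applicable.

Basic idea (measure 29) + its repetition (measure 30) form the presentation; fragmentation and cadence (bars 31-32) form the continuation — the 4-bar whole is a sentence.

sentence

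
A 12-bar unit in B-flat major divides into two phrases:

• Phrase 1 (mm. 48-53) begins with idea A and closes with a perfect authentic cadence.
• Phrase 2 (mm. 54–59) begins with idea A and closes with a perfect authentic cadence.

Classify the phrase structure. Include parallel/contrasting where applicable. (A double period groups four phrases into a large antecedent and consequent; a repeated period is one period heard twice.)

repeated phrase

Both phrases have the same opening (A) and the same cadence (perfect authentic cadence): the second is a restatement, not a consequent, so this is a repeated phrase rather than a period.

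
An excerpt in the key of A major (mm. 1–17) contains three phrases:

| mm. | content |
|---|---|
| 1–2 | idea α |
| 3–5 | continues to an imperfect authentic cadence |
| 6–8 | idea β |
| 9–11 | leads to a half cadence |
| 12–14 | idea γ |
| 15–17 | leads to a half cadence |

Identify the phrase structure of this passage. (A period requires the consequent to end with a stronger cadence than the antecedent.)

phrase group

The final phrase closes with a half cadence, which is not stronger than the preceding half cadence; the 3 phrases lack an overall antecedent–consequent design and so form a phrase group.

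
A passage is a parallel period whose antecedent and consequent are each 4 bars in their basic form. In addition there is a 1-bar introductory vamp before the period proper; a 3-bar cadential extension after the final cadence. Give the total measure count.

Basic parallel period: 4 + 4 = 8 bars.
8 (basic form) + 1 (introduction) + 3 (cadential extension) = 12.

12 measures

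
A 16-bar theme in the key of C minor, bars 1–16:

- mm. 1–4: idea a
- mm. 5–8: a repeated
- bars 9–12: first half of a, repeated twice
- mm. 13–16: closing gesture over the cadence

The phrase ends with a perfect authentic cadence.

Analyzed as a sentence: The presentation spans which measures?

measures 1–8

The presentation of a sentence is the basic idea (measures 1-4) plus its repetition (mm. 5–8); the presentation is therefore mm. 1–8.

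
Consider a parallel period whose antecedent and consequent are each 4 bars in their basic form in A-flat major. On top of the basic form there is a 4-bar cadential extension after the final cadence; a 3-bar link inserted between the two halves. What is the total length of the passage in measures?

Basic parallel period: 4 + 4 = 8 bars.
8 (basic form) + 4 (cadential extension) + 3 (link) = 15.

15 measures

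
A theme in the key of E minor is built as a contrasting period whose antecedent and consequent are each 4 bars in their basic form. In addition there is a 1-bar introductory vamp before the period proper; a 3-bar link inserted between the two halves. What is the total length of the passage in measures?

12 measures

Basic contrasting period: 4 + 4 = 8 bars.
8 (basic form) + 1 (introduction) + 3 (link) = 12.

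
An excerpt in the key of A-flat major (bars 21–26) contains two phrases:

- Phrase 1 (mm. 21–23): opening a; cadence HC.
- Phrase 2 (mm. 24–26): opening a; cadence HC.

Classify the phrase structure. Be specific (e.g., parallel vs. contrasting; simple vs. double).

Both phrases have the same opening (a) and the same cadence (half cadence): the second is a restatement, not a consequent, so this is a repeated phrase rather than a period.

repeated phrase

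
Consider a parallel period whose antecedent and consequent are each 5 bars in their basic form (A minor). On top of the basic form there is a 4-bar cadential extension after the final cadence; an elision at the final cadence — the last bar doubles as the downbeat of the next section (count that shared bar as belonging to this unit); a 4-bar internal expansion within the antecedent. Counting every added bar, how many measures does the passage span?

18 measures

Basic parallel period: 5 + 5 = 10 bars.
10 (basic form) + 4 (cadential extension) + 4 (internal expansion) = 18.
The elision shares a bar with the next section but does not change this unit's count.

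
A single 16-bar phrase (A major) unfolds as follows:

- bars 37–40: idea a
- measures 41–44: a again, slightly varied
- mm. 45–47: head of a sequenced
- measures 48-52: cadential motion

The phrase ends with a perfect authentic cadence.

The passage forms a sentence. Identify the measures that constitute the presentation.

measures 37–44

The presentation of a sentence is the basic idea (bars 37–40) plus its repetition (mm. 41–44); the presentation is therefore mm. 37–44.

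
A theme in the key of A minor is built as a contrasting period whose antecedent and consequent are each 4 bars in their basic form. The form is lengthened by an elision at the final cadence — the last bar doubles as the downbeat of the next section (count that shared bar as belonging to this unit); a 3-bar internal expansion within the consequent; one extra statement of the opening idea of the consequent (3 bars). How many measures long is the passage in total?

14 measures

Basic contrasting period: 4 + 4 = 8 bars.
8 (basic form) + 3 (internal expansion) + 3 (extra statement) = 14.
The elision shares a bar with the next section but does not change this unit's count.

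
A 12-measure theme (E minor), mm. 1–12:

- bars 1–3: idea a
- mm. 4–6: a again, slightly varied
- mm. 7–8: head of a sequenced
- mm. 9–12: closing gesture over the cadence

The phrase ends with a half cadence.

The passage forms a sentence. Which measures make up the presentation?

measures 1–6

The presentation of a sentence is the basic idea (measures 1-3) plus its repetition (mm. 4–6); the presentation is therefore mm. 1–6.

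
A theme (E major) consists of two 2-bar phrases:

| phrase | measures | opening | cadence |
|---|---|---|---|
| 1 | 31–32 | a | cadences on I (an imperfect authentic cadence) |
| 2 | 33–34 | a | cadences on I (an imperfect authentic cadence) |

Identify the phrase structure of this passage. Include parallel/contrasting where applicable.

Both phrases have the same opening (a) and the same cadence (imperfect authentic cadence): the second is a restatement, not a consequent, so this is a repeated phrase rather than a period.

repeated phrase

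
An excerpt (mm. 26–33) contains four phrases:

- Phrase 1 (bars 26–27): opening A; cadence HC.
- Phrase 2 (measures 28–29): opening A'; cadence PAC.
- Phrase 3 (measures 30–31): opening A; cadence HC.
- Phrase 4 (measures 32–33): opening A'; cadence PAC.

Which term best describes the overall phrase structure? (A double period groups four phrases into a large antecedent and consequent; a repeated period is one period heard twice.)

repeated period

The cadence pattern HC–PAC–HC–PAC is weak–strong twice, and phrases 3–4 restate phrases 1–2: a period heard twice, not a double period (which would end weakly at phrase 2).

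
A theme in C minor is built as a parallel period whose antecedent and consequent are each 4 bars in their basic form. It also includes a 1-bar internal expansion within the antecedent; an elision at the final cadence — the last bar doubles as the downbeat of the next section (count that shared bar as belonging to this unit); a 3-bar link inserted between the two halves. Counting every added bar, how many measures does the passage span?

12 measures

Basic parallel period: 4 + 4 = 8 bars.
8 (basic form) + 1 (internal expansion) + 3 (link) = 12.
The elision shares a bar with the next section but does not change this unit's count.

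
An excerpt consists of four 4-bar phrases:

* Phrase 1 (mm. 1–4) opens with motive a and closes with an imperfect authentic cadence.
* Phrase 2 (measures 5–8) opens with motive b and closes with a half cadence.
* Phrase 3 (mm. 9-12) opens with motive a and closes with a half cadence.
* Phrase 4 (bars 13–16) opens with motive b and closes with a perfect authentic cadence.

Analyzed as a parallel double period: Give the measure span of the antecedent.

measures 1–8

In a double period the four phrases pair into a large antecedent (phrases 1–2, ending half cadence) and a large consequent (phrases 3–4, ending perfect authentic cadence). The antecedent spans bars 1-8.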